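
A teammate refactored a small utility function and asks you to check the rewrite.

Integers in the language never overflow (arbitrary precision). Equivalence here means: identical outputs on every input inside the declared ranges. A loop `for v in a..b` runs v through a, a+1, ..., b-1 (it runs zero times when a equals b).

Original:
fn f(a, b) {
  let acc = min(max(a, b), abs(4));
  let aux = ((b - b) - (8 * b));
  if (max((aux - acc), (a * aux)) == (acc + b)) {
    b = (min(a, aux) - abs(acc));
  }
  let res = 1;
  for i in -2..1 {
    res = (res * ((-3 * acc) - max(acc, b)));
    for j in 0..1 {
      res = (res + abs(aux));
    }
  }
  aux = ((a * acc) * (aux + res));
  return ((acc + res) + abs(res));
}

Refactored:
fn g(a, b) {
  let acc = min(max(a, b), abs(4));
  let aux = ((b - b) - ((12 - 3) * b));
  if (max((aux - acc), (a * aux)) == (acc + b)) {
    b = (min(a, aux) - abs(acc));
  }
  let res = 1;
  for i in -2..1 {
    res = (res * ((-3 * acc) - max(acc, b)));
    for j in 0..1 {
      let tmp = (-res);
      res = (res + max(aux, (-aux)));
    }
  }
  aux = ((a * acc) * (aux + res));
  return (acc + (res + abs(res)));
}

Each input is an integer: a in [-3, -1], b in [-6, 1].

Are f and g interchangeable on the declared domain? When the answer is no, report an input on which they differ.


Evaluate both at a=-3, b=-6.
f: acc=-3, then aux=48, then (max((aux - acc), (a * aux)) == (acc + b)) is false, then res=1, then (i=-2), then res=12, then (j=0), then res=60, then (i=-1), then res=720, then (j=0), then res=768, then (i=0), then res=9216, then (j=0), then res=9264, then aux=83808, then returns 18525
g: acc=-3, then aux=54, then (max((aux - acc), (a * aux)) == (acc + b)) is false, then res=1, then (i=-2), then res=12, then (j=0), then tmp=-12, then res=66, then (i=-1), then res=792, then (j=0), then tmp=-792, then res=846, then (i=0), then res=10152, then (j=0), then tmp=-10152, then res=10206, then aux=92340, then returns 20409
18525 vs 20409 — the two versions disagree here.
verdict: not equivalent; witness: a=-3, b=-6


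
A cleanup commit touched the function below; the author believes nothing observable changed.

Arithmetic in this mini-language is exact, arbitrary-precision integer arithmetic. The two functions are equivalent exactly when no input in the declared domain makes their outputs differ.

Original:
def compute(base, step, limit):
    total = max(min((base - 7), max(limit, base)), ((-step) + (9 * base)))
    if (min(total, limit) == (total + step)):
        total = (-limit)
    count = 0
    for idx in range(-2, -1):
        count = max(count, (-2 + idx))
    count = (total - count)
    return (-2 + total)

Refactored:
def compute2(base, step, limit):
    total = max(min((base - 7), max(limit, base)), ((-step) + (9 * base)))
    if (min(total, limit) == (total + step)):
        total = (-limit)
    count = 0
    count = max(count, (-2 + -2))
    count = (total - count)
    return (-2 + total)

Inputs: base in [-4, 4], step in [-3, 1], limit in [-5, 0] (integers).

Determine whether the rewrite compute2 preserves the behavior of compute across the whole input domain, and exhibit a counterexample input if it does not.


Differences: local variable names differ, and constant usage differs, and loop structure differs, and statement counts differ — yet all 270 inputs agree.
verdict: equivalent


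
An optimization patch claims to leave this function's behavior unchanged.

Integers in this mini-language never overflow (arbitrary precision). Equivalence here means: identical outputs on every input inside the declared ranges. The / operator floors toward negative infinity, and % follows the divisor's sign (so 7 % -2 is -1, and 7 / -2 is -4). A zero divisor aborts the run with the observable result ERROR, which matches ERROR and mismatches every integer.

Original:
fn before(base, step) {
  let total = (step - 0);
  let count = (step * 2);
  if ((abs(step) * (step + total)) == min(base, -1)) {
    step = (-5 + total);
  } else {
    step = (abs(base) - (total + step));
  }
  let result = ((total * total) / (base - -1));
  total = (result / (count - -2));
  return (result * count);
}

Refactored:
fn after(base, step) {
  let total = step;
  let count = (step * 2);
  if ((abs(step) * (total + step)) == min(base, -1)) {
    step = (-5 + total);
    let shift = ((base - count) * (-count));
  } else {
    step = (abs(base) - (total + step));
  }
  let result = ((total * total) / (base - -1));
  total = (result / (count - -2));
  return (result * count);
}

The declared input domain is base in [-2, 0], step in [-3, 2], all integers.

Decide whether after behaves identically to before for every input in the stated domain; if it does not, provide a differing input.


Equivalent — the differences include constant usage differs, plus arithmetic usage differs, plus statement counts differ, plus local variable names differ, yet no declared input distinguishes the two.
Tracing base=-1, step=2: before: total = 2; count = 4; ((abs(step) * (step + total)) == min(base, -1)) -> false; step = -3; division by zero -> ERROR | after: total = 2; count = 4; ((abs(step) * (total + step)) == min(base, -1)) -> false; step = -3; division by zero -> ERROR — matching result ERROR.
An exhaustive pass over the 18 declared inputs shows identical outputs.
verdict: equivalent


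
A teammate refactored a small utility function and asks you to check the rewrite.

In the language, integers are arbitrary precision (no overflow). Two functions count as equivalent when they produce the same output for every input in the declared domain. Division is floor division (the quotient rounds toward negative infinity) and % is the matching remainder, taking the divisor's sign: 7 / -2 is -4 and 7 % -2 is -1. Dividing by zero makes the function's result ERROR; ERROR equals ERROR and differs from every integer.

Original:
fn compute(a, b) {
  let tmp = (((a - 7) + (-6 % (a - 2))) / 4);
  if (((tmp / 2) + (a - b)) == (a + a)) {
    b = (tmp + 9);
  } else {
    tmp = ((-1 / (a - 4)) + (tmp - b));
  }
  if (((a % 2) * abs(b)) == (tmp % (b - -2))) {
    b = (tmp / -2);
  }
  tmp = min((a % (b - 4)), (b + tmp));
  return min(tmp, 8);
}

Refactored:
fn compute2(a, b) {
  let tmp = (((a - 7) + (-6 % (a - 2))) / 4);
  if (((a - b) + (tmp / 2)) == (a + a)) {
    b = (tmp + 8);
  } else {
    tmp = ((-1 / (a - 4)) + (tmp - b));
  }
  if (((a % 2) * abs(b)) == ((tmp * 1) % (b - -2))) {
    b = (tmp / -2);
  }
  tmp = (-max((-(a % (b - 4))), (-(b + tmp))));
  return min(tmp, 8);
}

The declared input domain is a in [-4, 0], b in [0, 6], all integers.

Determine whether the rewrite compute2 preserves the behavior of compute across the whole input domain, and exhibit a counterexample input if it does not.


There is a counterexample at a=-3, b=1: 1 on one side, 0 on the other.
compute: tmp := -3 | (((tmp / 2) + (a - b)) == (a + a)): true | b := 6 | (((a % 2) * abs(b)) == (tmp % (b - -2))): false | tmp := 1 | result 1
compute2: tmp := -3 | (((a - b) + (tmp / 2)) == (a + a)): true | b := 5 | (((a % 2) * abs(b)) == ((tmp * 1) % (b - -2))): false | tmp := 0 | result 0
verdict: not equivalent; witness: a=-3, b=1


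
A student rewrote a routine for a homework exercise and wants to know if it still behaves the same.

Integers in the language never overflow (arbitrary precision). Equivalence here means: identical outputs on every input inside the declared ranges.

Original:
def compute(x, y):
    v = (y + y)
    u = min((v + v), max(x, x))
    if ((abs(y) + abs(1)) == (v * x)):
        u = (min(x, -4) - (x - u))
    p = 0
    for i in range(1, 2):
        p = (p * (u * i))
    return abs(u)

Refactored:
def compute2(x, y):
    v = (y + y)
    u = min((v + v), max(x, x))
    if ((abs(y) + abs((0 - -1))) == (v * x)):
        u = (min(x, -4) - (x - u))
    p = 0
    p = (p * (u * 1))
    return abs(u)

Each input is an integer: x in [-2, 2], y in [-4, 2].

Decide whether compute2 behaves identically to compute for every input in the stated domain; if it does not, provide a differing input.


Although local variable names differ; and loop structure differs; and arithmetic usage differs; and constant usage differs; and statement counts differ, 35/35 inputs agree.
verdict: equivalent


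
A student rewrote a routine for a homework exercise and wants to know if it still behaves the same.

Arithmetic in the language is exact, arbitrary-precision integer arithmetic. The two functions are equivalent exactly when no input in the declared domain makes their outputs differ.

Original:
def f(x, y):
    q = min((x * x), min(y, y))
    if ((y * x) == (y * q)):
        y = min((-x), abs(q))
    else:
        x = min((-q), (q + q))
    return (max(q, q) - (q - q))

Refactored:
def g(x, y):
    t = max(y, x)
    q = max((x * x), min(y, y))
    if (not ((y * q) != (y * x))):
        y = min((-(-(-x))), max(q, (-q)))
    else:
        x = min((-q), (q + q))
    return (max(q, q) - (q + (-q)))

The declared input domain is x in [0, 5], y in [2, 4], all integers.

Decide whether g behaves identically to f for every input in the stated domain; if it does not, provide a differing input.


Not equivalent: x=0, y=2 separates them (0 vs 2).
f: q becomes 0; next ((y * x) == (y * q)) evaluates to true; next y becomes 0; next final value 0
g: t becomes 2; next q becomes 2; next (not ((y * q) != (y * x))) evaluates to false; next x becomes -2; next final value 2
verdict: not equivalent; witness: x=0, y=2


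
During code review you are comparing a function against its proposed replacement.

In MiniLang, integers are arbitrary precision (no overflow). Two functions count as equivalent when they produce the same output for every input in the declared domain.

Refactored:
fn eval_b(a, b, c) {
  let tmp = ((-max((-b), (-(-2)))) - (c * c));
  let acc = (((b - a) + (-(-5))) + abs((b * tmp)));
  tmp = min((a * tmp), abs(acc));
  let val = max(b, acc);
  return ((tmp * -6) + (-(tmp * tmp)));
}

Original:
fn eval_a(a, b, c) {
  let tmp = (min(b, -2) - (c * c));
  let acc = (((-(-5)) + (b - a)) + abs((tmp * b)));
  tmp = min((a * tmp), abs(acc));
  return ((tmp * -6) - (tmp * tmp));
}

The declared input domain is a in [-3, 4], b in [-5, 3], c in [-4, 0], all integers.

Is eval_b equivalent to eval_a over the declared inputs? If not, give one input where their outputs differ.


The two are interchangeable: local variable names differ, plus arithmetic usage differs, plus statement counts differ, plus min/max/abs usage differs, and every declared input agrees.
As a probe, take a=3, b=3, c=0: eval_a runs tmp := -2 | acc := 11 | tmp := -6 | result 0; eval_b runs tmp := -2 | acc := 11 | tmp := -6 | val := 11 | result 0; both end at 0.
Every one of the 360 inputs gives matching results.
verdict: equivalent


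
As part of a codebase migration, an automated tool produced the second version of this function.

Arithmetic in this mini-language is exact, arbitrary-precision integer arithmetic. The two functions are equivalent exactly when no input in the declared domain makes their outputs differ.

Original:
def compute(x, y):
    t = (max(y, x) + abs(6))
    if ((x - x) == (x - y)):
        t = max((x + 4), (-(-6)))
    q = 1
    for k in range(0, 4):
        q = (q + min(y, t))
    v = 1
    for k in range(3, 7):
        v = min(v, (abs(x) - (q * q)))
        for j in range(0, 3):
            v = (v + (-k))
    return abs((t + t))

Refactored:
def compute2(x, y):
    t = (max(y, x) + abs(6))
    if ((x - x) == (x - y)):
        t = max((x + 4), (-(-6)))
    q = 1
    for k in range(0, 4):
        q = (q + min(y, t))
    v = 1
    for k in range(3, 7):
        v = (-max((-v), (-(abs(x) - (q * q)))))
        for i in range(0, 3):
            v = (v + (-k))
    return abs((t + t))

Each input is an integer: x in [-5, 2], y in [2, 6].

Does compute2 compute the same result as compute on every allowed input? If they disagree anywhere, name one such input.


The two are interchangeable: min/max/abs usage differs, local variable names differ, and every declared input agrees.
One worked example (x=-1, y=3) — compute: t := 9 | ((x - x) == (x - y)): false | q := 1 | iter k=0: | q := 4 | iter k=1: | q := 7 | iter k=2: | q := 10 | iter k=3: | q := 13 | v := 1 | iter k=3: | v := -168 | iter j=0: | v := -171 | iter j=1: | v := -174 | iter j=2: | v := -177 | iter k=4: | v := -177 | iter j=0: | v := -181 | iter j=1: | v := -185 | iter j=2: | v := -189 | iter k=5: | v := -189 | iter j=0: | v := -194 | iter j=1: | v := -199 | iter j=2: | v := -204 | iter k=6: | v := -204 | iter j=0: | v := -210 | iter j=1: | v := -216 | iter j=2: | v := -222 | result 18; compute2: t := 9 | ((x - x) == (x - y)): false | q := 1 | iter k=0: | q := 4 | iter k=1: | q := 7 | iter k=2: | q := 10 | iter k=3: | q := 13 | v := 1 | iter k=3: | v := -168 | iter i=0: | v := -171 | iter i=1: | v := -174 | iter i=2: | v := -177 | iter k=4: | v := -177 | iter i=0: | v := -181 | iter i=1: | v := -185 | iter i=2: | v := -189 | iter k=5: | v := -189 | iter i=0: | v := -194 | iter i=1: | v := -199 | iter i=2: | v := -204 | iter k=6: | v := -204 | iter i=0: | v := -210 | iter i=1: | v := -216 | iter i=2: | v := -222 | result 18; agreement on 18.
Checked all 40 inputs in the declared domain: the outputs agree on every one.
verdict: equivalent


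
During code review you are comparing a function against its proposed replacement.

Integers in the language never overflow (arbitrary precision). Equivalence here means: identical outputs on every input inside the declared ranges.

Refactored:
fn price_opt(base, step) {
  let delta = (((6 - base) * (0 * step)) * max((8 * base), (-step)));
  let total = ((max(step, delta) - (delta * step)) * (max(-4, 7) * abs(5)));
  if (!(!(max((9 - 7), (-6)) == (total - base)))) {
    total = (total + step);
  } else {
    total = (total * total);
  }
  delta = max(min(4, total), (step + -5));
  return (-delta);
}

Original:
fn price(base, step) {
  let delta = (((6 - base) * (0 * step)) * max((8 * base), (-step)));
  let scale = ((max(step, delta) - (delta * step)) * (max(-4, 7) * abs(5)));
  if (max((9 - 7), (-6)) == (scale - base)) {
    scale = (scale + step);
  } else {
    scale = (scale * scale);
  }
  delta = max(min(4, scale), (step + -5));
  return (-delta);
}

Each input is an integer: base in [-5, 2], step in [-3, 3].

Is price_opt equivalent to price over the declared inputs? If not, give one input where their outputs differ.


Behavior is preserved: although boolean connective usage differs; local variable names differ, the outputs never diverge.
One worked example (base=-5, step=3) — price: delta := 0 | scale := 105 | (max((9 - 7), (-6)) == (scale - base)): false | scale := 11025 | delta := 4 | result -4; price_opt: delta := 0 | total := 105 | (!(!(max((9 - 7), (-6)) == (total - base)))): false | total := 11025 | delta := 4 | result -4; agreement on -4.
Across all 56 domain points the two functions coincide.
verdict: equivalent


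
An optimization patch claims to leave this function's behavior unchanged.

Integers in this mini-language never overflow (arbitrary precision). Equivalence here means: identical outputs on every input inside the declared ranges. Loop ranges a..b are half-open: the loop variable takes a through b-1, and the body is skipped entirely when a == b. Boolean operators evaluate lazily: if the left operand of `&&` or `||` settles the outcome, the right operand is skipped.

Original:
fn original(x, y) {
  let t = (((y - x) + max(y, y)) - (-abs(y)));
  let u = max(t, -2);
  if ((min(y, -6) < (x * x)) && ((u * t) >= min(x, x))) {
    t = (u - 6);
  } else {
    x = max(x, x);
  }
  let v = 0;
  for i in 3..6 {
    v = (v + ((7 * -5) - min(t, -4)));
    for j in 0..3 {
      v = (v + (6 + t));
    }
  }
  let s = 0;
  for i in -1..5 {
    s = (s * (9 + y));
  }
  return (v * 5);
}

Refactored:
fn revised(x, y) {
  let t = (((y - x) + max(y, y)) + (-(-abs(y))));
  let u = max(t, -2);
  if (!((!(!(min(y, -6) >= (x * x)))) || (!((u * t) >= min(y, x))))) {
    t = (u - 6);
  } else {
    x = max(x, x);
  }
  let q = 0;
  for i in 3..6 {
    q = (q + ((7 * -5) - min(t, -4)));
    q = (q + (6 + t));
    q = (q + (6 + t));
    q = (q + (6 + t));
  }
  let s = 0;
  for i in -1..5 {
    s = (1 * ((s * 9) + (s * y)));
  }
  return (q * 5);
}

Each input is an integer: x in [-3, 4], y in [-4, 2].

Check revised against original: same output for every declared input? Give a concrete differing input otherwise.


Run the pair on x=2, y=1.
original: t = 1; u = 1; ((min(y, -6) < (x * x)) && ((u * t) >= min(x, x))) -> false; x = 2; v = 0; [i=3]; v = -31; [j=0]; v = -24; [j=1]; v = -17; [j=2]; v = -10; [i=4]; v = -41; [j=0]; v = -34; [j=1]; v = -27; [j=2]; v = -20; [i=5]; v = -51; [j=0]; v = -44; [j=1]; v = -37; [j=2]; v = -30; s = 0; [i=-1]; s = 0; [i=0]; s = 0; [i=1]; s = 0; [i=2]; s = 0; [i=3]; s = 0; [i=4]; s = 0; return -150
revised: t = 1; u = 1; (!((!(!(min(y, -6) >= (x * x)))) || (!((u * t) >= min(y, x))))) -> true; t = -5; q = 0; [i=3]; q = -30; q = -29; q = -28; q = -27; [i=4]; q = -57; q = -56; q = -55; q = -54; [i=5]; q = -84; q = -83; q = -82; q = -81; s = 0; [i=-1]; s = 0; [i=0]; s = 0; [i=1]; s = 0; [i=2]; s = 0; [i=3]; s = 0; [i=4]; s = 0; return -405
-150 != -405, so the rewrite changes behavior.
verdict: not equivalent; witness: x=2, y=1


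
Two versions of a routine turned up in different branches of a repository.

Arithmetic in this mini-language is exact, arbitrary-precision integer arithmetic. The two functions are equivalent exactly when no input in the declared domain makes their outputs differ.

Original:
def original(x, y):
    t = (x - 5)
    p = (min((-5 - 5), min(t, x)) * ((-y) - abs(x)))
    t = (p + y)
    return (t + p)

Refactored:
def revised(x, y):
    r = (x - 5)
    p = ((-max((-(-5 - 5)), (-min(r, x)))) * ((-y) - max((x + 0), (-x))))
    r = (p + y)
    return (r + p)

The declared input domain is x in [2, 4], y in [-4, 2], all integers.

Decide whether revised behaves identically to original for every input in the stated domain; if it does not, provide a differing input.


Equivalent — the differences include min/max/abs usage differs, plus constant usage differs, plus arithmetic usage differs, plus local variable names differ, yet no declared input distinguishes the two.
One worked example (x=2, y=-3) — original: t becomes -3; next p becomes -10; next t becomes -13; next final value -23; revised: r becomes -3; next p becomes -10; next r becomes -13; next final value -23; agreement on -23.
Across all 21 domain points the two functions coincide.
verdict: equivalent


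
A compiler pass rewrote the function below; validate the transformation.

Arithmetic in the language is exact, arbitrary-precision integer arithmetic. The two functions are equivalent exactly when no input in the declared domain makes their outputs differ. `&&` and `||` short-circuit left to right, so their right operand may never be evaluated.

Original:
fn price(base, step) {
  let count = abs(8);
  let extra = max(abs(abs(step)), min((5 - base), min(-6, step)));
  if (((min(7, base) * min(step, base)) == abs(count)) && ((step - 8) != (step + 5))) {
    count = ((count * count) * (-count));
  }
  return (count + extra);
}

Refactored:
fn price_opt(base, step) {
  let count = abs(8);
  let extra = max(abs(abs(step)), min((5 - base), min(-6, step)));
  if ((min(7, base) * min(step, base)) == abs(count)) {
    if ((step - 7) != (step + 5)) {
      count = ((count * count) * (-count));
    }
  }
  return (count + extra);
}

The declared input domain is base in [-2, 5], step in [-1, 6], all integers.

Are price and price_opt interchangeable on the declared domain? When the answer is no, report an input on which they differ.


The one real change (`8` became `7`) has no effect anywhere in the declared ranges.
One worked example (base=5, step=3) — price: count becomes 8; next extra becomes 3; next (((min(7, base) * min(step, base)) == abs(count)) && ((step - 8) != (step + 5))) evaluates to false; next final value 11; price_opt: count becomes 8; next extra becomes 3; next ((min(7, base) * min(step, base)) == abs(count)) evaluates to false; next final value 11; agreement on 11.
Sweeping the whole domain (64 inputs) finds no disagreement.
verdict: equivalent


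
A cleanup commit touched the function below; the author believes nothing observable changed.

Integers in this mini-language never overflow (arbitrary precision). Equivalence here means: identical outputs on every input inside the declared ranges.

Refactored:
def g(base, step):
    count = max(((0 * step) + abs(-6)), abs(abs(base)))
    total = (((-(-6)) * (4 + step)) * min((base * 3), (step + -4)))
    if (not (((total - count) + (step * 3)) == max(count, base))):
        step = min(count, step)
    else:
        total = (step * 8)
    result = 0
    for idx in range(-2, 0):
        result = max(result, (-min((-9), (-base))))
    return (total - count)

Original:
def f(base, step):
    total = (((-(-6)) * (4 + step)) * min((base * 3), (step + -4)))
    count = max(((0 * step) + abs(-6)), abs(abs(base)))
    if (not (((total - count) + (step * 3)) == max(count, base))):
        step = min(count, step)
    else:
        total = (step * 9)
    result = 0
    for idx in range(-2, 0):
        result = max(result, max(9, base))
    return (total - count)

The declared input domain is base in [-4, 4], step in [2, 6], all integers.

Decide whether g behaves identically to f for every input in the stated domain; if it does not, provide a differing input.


These are not equivalent — on base=0, step=4 the outputs split (30 vs 26).
f: total := 0 | count := 6 | (not (((total - count) + (step * 3)) == max(count, base))): false | total := 36 | result := 0 | iter idx=-2: | result := 9 | iter idx=-1: | result := 9 | result 30
g: count := 6 | total := 0 | (not (((total - count) + (step * 3)) == max(count, base))): false | total := 32 | result := 0 | iter idx=-2: | result := 9 | iter idx=-1: | result := 9 | result 26
verdict: not equivalent; witness: base=0, step=4


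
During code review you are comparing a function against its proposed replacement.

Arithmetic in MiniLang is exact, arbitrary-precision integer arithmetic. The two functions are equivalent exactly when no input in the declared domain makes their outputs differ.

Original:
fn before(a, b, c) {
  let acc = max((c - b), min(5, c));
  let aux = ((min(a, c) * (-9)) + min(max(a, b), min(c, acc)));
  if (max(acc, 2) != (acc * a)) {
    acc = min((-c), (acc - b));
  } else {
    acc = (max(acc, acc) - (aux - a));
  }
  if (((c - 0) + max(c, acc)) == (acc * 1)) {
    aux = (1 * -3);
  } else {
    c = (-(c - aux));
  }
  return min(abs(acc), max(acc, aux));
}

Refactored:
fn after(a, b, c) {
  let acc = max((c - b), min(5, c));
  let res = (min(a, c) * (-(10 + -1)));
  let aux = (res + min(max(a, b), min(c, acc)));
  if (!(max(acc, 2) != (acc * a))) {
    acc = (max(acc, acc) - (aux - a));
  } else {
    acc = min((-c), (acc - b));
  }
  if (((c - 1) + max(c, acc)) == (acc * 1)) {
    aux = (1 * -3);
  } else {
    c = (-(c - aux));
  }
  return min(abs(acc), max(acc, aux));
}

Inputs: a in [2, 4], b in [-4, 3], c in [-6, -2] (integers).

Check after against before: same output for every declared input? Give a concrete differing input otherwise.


Consider the input a=2, b=2, c=-2.
before: acc=-2, then aux=16, then (max(acc, 2) != (acc * a)) is true, then acc=-4, then (((c - 0) + max(c, acc)) == (acc * 1)) is true, then aux=-3, then returns -3
after: acc=-2, then res=18, then aux=16, then (!(max(acc, 2) != (acc * a))) is false, then acc=-4, then (((c - 1) + max(c, acc)) == (acc * 1)) is false, then c=18, then returns 4
-3 != 4, so the rewrite changes behavior.
verdict: not equivalent; witness: a=2, b=2, c=-2


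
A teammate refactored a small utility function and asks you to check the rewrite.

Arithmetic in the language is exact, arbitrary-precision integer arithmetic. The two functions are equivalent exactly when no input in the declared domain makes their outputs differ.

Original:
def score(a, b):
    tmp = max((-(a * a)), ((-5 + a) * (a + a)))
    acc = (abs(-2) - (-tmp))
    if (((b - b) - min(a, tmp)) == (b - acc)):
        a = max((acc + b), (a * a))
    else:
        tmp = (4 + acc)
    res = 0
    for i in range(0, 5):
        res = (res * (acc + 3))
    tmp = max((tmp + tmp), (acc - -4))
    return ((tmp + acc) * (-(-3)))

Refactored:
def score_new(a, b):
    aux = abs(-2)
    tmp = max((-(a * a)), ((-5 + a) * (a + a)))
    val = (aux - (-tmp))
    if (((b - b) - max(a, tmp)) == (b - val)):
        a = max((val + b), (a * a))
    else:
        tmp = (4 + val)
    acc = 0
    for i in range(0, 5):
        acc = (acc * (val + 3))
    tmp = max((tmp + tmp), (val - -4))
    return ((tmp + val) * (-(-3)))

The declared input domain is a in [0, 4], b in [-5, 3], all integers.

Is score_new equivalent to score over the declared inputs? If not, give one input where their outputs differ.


Take a=1, b=0.
score: tmp becomes -1; next acc becomes 1; next (((b - b) - min(a, tmp)) == (b - acc)) evaluates to false; next tmp becomes 5; next res becomes 0; next at i=0:; next res becomes 0; next at i=1:; next res becomes 0; next at i=2:; next res becomes 0; next at i=3:; next res becomes 0; next at i=4:; next res becomes 0; next tmp becomes 10; next final value 33
score_new: aux becomes 2; next tmp becomes -1; next val becomes 1; next (((b - b) - max(a, tmp)) == (b - val)) evaluates to true; next a becomes 1; next acc becomes 0; next at i=0:; next acc becomes 0; next at i=1:; next acc becomes 0; next at i=2:; next acc becomes 0; next at i=3:; next acc becomes 0; next at i=4:; next acc becomes 0; next tmp becomes 5; next final value 18
33 and 18 differ, so these are not the same function on this domain.
verdict: not equivalent; witness: a=1, b=0


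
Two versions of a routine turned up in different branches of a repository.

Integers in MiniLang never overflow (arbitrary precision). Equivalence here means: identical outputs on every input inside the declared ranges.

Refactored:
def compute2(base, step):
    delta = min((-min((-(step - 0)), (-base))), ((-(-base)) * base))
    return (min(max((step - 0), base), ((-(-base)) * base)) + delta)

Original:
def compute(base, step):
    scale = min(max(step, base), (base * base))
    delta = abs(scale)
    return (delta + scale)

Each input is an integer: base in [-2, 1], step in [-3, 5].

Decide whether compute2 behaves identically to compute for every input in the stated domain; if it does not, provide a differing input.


There is a counterexample at base=-2, step=-3: 0 on one side, -4 on the other.
compute: scale := -2 | delta := 2 | result 0
compute2: delta := -2 | result -4
verdict: not equivalent; witness: base=-2, step=-3


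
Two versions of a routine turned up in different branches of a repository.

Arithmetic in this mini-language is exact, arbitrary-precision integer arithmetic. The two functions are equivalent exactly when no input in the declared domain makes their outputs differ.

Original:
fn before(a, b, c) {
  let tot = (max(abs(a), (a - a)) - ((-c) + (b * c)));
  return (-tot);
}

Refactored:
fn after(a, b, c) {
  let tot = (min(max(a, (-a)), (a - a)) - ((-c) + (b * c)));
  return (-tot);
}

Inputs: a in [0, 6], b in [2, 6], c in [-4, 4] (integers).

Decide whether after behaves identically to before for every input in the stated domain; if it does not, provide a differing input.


Try a=1, b=2, c=-4.
before: tot = 5; return -5
after: tot = 4; return -4
-5 against -4: the behavior changed.
verdict: not equivalent; witness: a=1, b=2, c=-4


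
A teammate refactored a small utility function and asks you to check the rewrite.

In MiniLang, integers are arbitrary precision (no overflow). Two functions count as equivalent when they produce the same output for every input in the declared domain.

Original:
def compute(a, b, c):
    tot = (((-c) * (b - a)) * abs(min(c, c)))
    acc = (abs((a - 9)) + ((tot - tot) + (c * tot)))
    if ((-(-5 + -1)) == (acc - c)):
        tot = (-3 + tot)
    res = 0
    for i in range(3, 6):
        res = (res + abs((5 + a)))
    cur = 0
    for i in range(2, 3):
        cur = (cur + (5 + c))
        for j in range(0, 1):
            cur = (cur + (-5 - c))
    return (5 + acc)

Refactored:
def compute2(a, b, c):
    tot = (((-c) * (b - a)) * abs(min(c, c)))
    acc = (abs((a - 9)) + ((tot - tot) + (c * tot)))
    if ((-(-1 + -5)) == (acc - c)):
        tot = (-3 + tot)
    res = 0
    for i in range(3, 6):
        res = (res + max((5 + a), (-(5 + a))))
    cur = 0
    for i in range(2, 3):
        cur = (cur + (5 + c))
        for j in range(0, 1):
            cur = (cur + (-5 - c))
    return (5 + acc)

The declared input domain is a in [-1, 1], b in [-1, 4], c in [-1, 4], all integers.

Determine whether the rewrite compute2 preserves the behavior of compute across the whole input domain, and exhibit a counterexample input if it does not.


Equivalent — the differences include constant usage differs; arithmetic usage differs; min/max/abs usage differs, yet no declared input distinguishes the two.
Spot check at a=0, b=4, c=1 — compute: tot becomes -4; next acc becomes 5; next ((-(-5 + -1)) == (acc - c)) evaluates to false; next res becomes 0; next at i=3:; next res becomes 5; next at i=4:; next res becomes 10; next at i=5:; next res becomes 15; next cur becomes 0; next at i=2:; next cur becomes 6; next at j=0:; next cur becomes 0; next final value 10. compute2: tot becomes -4; next acc becomes 5; next ((-(-1 + -5)) == (acc - c)) evaluates to false; next res becomes 0; next at i=3:; next res becomes 5; next at i=4:; next res becomes 10; next at i=5:; next res becomes 15; next cur becomes 0; next at i=2:; next cur becomes 6; next at j=0:; next cur becomes 0; next final value 10. Both give 10.
An exhaustive pass over the 108 declared inputs shows identical outputs.
verdict: equivalent


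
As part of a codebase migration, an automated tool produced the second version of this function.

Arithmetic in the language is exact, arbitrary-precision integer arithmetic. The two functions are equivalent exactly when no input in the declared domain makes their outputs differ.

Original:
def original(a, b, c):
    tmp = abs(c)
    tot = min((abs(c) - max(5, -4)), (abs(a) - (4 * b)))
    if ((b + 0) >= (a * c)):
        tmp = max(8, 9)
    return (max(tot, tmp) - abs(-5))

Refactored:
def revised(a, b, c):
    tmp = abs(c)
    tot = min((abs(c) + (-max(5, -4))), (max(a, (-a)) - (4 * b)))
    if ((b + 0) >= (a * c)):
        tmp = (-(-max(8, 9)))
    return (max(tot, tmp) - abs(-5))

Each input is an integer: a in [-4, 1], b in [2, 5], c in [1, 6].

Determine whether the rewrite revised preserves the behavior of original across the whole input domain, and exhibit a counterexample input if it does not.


Behavior is preserved: although arithmetic usage differs, min/max/abs usage differs, the outputs never diverge.
One worked example (a=-1, b=3, c=4) — original: tmp becomes 4; next tot becomes -11; next ((b + 0) >= (a * c)) evaluates to true; next tmp becomes 9; next final value 4; revised: tmp becomes 4; next tot becomes -11; next ((b + 0) >= (a * c)) evaluates to true; next tmp becomes 9; next final value 4; agreement on 4.
Sweeping the whole domain (144 inputs) finds no disagreement.
verdict: equivalent


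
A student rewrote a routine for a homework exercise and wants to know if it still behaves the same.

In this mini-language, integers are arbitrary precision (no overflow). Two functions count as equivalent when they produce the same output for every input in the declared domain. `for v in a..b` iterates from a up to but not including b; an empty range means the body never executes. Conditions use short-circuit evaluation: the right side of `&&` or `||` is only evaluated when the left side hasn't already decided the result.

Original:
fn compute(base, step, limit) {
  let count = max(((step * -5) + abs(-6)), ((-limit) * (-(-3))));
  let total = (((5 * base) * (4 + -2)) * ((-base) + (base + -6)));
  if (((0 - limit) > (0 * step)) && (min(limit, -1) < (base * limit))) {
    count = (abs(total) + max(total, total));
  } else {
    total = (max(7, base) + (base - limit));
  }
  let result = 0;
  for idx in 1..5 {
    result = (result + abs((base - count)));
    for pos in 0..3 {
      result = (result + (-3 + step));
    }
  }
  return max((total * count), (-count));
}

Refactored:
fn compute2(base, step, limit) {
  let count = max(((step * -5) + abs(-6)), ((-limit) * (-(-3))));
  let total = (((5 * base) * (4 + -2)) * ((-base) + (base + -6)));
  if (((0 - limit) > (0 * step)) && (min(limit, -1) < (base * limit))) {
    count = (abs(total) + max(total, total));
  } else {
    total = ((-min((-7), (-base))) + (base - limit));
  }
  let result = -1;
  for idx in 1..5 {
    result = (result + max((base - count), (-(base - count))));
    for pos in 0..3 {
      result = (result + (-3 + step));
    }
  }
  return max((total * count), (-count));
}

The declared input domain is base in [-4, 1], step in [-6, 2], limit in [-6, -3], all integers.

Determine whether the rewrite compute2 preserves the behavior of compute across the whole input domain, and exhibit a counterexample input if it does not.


The one real change (`0` became `-1`) has no effect anywhere in the declared ranges.
Spot check at base=1, step=-1, limit=-4 — compute: count = 12; total = -60; (((0 - limit) > (0 * step)) && (min(limit, -1) < (base * limit))) -> false; total = 12; result = 0; [idx=1]; result = 11; [pos=0]; result = 7; [pos=1]; result = 3; [pos=2]; result = -1; [idx=2]; result = 10; [pos=0]; result = 6; [pos=1]; result = 2; [pos=2]; result = -2; [idx=3]; result = 9; [pos=0]; result = 5; [pos=1]; result = 1; [pos=2]; result = -3; [idx=4]; result = 8; [pos=0]; result = 4; [pos=1]; result = 0; [pos=2]; result = -4; return 144. compute2: count = 12; total = -60; (((0 - limit) > (0 * step)) && (min(limit, -1) < (base * limit))) -> false; total = 12; result = -1; [idx=1]; result = 10; [pos=0]; result = 6; [pos=1]; result = 2; [pos=2]; result = -2; [idx=2]; result = 9; [pos=0]; result = 5; [pos=1]; result = 1; [pos=2]; result = -3; [idx=3]; result = 8; [pos=0]; result = 4; [pos=1]; result = 0; [pos=2]; result = -4; [idx=4]; result = 7; [pos=0]; result = 3; [pos=1]; result = -1; [pos=2]; result = -5; return 144. Both give 144.
An exhaustive pass over the 216 declared inputs shows identical outputs.
verdict: equivalent


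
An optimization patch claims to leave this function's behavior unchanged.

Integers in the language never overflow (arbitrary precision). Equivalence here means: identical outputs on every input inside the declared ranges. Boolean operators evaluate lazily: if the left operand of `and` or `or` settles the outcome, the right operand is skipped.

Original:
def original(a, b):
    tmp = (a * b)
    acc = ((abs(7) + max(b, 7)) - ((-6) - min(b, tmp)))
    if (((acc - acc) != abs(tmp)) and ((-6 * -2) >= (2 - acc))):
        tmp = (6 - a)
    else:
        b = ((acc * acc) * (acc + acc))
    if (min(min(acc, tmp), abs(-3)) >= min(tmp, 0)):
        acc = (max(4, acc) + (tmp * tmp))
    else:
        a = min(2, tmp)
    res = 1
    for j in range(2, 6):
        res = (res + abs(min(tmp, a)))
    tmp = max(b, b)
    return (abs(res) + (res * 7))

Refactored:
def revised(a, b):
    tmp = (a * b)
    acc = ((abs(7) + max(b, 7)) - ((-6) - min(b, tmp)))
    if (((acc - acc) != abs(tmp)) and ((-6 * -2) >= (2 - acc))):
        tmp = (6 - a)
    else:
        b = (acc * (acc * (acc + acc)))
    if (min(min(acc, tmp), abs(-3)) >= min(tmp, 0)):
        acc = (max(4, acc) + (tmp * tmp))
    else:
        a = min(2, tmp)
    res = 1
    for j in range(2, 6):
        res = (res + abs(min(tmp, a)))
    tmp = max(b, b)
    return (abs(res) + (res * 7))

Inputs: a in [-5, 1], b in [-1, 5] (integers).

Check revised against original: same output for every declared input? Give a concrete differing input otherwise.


Changes here: same computation, different form; the full 49-point sweep finds no disagreement.
verdict: equivalent


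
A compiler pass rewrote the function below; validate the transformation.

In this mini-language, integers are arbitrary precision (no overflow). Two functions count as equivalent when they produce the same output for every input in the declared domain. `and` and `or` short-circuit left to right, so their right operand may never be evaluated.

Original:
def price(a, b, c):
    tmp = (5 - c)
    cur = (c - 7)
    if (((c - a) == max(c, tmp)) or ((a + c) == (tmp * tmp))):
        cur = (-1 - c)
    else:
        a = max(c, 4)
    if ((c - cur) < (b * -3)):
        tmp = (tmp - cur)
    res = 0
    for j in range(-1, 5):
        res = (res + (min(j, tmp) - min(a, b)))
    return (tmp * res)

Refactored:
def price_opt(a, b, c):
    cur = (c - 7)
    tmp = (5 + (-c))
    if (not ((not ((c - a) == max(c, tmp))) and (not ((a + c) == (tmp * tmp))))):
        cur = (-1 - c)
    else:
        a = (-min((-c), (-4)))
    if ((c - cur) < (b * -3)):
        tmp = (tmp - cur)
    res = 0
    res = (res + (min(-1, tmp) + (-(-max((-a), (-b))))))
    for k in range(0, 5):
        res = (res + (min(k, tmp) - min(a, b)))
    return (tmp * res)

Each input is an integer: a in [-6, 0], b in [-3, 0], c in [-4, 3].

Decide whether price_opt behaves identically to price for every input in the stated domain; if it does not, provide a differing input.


The two are interchangeable: boolean connective usage differs, loop structure differs, statement counts differ, constant usage differs, local variable names differ, min/max/abs usage differs, arithmetic usage differs, and every declared input agrees.
Spot check at a=-1, b=0, c=0 — price: tmp becomes 5; next cur becomes -7; next (((c - a) == max(c, tmp)) or ((a + c) == (tmp * tmp))) evaluates to false; next a becomes 4; next ((c - cur) < (b * -3)) evaluates to false; next res becomes 0; next at j=-1:; next res becomes -1; next at j=0:; next res becomes -1; next at j=1:; next res becomes 0; next at j=2:; next res becomes 2; next at j=3:; next res becomes 5; next at j=4:; next res becomes 9; next final value 45. price_opt: cur becomes -7; next tmp becomes 5; next (not ((not ((c - a) == max(c, tmp))) and (not ((a + c) == (tmp * tmp))))) evaluates to false; next a becomes 4; next ((c - cur) < (b * -3)) evaluates to false; next res becomes 0; next res becomes -1; next at k=0:; next res becomes -1; next at k=1:; next res becomes 0; next at k=2:; next res becomes 2; next at k=3:; next res becomes 5; next at k=4:; next res becomes 9; next final value 45. Both give 45.
Every one of the 224 inputs gives matching results.
verdict: equivalent


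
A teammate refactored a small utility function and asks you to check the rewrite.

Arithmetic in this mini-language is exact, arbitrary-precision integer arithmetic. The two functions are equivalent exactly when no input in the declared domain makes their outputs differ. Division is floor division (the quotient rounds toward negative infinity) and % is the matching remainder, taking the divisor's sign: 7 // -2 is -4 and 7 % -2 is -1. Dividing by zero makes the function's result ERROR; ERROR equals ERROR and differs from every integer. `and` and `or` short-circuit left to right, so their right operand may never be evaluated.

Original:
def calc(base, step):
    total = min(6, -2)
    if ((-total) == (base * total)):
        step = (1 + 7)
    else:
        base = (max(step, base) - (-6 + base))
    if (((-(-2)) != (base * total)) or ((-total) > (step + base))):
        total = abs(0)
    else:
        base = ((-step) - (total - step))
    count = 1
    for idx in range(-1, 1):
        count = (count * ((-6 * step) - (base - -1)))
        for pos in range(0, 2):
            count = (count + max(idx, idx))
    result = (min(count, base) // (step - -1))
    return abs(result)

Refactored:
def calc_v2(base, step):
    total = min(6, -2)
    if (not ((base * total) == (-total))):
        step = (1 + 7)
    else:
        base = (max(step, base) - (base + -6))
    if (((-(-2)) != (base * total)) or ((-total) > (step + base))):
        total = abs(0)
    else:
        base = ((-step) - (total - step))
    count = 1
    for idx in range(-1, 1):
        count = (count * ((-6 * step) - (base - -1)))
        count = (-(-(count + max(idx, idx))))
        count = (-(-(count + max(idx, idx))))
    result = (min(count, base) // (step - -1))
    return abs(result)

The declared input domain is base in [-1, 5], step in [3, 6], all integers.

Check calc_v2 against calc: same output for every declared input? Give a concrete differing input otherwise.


The rewrite breaks on base=-1, step=3, where the results are 0 and 2.
calc: total=-2, then ((-total) == (base * total)) is true, then step=8, then (((-(-2)) != (base * total)) or ((-total) > (step + base))) is false, then base=2, then count=1, then (idx=-1), then count=-51, then (pos=0), then count=-52, then (pos=1), then count=-53, then (idx=0), then count=2703, then (pos=0), then count=2703, then (pos=1), then count=2703, then result=0, then returns 0
calc_v2: total=-2, then (not ((base * total) == (-total))) is false, then base=10, then (((-(-2)) != (base * total)) or ((-total) > (step + base))) is true, then total=0, then count=1, then (idx=-1), then count=-29, then count=-30, then count=-31, then (idx=0), then count=899, then count=899, then count=899, then result=2, then returns 2
verdict: not equivalent; witness: base=-1, step=3
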